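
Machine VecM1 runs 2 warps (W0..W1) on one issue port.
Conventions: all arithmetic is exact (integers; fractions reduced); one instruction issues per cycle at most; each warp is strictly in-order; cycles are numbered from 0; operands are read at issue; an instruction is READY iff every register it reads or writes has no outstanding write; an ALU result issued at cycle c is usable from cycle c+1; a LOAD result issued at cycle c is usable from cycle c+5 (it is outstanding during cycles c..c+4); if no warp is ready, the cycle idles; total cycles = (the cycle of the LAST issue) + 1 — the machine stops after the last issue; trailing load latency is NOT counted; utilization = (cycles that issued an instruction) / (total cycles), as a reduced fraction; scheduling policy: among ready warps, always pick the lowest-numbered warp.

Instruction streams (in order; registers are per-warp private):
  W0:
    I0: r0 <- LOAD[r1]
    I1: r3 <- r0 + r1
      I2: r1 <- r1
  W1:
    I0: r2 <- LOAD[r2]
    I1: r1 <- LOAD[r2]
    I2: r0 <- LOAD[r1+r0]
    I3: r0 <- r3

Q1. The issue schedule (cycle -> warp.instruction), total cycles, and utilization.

cycle 0: W0.I0
cycle 1: W1.I0
cycle 2: idle
cycle 3: idle
cycle 4: idle
cycle 5: W0.I1
cycle 6: W0.I2
cycle 7: W1.I1
cycle 8: idle
cycle 9: idle
cycle 10: idle
cycle 11: idle
cycle 12: W1.I2
cycle 13: idle
cycle 14: idle
cycle 15: idle
cycle 16: idle
cycle 17: W1.I3

Answer: 18 cycles, utilization 7/18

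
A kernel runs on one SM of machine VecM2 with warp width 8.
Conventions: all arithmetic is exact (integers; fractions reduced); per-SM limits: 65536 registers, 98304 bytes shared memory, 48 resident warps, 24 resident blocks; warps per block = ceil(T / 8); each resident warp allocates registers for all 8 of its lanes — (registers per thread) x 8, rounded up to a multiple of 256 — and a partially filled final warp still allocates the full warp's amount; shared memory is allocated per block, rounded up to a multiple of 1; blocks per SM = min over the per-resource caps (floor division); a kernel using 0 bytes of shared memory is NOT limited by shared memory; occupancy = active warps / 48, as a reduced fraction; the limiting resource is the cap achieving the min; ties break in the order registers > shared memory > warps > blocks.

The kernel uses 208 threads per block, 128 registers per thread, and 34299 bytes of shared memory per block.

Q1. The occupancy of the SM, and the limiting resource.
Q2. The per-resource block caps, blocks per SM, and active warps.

Answer: occupancy 13/24, limited by warps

registers: 2 blocks
shared memory: 2 blocks
warps: 1 block
blocks: 24 blocks

Answer: 1 block, 26 active warps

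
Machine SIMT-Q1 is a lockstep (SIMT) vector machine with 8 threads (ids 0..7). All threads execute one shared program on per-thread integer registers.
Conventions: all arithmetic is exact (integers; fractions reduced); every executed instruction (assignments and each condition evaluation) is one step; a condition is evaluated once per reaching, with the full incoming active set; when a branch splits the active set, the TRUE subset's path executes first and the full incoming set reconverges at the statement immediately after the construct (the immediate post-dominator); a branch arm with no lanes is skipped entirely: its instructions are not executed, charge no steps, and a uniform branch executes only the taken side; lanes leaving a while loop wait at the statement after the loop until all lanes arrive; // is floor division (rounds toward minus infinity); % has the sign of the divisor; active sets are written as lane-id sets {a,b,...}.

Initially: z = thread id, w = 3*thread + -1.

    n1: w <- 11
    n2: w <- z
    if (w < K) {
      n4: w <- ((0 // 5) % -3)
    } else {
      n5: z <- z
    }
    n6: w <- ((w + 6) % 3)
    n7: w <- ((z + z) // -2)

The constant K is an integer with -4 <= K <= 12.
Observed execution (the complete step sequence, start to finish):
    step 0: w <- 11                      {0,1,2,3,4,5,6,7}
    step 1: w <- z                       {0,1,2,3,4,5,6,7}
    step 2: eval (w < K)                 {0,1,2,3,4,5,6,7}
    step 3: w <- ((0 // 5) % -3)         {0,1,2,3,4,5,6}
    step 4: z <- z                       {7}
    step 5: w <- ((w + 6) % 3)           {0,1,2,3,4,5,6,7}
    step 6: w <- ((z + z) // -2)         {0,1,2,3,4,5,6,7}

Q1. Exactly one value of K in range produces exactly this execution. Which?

Answer: K = 7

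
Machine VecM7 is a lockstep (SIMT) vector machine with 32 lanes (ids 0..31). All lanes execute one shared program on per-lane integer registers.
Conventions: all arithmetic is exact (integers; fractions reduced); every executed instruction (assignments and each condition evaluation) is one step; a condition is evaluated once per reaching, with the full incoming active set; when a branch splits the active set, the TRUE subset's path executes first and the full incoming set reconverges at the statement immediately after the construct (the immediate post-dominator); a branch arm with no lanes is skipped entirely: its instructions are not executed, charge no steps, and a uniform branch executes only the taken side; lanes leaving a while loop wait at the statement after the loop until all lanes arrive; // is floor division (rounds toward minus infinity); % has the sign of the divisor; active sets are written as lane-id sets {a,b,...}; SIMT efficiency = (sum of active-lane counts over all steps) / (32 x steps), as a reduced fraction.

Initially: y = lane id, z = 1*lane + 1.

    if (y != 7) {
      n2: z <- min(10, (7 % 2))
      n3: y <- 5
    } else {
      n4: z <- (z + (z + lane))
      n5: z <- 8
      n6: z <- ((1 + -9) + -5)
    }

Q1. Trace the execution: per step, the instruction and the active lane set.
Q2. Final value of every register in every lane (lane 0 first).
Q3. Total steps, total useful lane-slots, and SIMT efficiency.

step 0: eval (y != 7)                {0,1,2,3,4,5,6,7,8,9,10,11,12,13,14,15,16,17,18,19,20,21,22,23,24,25,26,27,28,29,30,31}
step 1: z <- min(10, (7 % 2))        {0,1,2,3,4,5,6,8,9,10,11,12,13,14,15,16,17,18,19,20,21,22,23,24,25,26,27,28,29,30,31}
step 2: y <- 5                       {0,1,2,3,4,5,6,8,9,10,11,12,13,14,15,16,17,18,19,20,21,22,23,24,25,26,27,28,29,30,31}
step 3: z <- (z + (z + lane))        {7}
step 4: z <- 8                       {7}
step 5: z <- ((1 + -9) + -5)         {7}

Answer: 6 steps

y: 5,5,5,5,5,5,5,7,5,5,5,5,5,5,5,5,5,5,5,5,5,5,5,5,5,5,5,5,5,5,5,5
z: 1,1,1,1,1,1,1,-13,1,1,1,1,1,1,1,1,1,1,1,1,1,1,1,1,1,1,1,1,1,1,1,1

steps = 6; useful = 97; efficiency = 97/192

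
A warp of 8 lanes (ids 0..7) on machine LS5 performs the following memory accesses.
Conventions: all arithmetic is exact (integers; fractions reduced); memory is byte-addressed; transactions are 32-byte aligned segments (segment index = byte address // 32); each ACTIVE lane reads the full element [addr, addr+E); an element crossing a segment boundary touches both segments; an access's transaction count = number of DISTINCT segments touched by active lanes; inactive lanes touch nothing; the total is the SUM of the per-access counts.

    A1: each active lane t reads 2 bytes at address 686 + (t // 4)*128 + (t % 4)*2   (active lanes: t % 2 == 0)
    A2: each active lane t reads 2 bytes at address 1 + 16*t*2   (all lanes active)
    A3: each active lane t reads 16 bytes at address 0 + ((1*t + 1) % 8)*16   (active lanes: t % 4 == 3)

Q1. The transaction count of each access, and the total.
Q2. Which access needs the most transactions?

A1: 2 transactions
A2: 8 transactions
A3: 2 transactions

Answer: 2,8,2; total 12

Answer: A2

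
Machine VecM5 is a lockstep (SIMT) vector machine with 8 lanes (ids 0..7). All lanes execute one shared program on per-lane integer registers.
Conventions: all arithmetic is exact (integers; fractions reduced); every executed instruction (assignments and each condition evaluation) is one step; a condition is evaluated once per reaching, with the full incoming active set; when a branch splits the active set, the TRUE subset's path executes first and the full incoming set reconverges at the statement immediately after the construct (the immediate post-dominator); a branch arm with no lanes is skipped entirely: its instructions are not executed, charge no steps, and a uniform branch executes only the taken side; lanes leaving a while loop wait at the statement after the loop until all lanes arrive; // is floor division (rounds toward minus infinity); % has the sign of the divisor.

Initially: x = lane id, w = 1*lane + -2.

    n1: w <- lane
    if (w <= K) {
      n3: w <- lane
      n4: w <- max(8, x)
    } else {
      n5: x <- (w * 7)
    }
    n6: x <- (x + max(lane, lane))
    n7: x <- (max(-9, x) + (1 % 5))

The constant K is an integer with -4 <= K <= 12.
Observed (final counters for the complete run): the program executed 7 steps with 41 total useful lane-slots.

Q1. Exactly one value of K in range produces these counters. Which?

Answer: K = 0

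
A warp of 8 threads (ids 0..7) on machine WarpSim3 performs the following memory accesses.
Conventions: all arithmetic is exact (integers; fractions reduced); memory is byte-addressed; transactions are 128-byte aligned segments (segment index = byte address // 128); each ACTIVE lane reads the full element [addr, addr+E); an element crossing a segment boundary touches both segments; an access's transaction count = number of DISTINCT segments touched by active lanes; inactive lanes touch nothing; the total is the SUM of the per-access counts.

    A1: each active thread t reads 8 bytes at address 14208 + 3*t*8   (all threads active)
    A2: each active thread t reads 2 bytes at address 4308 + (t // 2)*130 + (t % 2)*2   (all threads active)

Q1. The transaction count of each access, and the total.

A1: 2 transactions
A2: 4 transactions

Answer: 2,4; total 6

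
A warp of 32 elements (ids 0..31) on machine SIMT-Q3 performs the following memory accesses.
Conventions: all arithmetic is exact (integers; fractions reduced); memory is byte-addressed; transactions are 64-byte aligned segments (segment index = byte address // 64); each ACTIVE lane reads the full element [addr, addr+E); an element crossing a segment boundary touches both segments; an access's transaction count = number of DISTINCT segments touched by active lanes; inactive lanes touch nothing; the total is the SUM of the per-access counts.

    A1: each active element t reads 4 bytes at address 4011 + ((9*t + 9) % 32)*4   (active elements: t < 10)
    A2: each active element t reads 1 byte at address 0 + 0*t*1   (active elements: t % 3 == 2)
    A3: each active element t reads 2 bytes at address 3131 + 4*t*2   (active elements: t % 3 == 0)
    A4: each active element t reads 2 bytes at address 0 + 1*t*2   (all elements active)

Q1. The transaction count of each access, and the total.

A1: 3 transactions
A2: 1 transaction
A3: 5 transactions
A4: 1 transaction

Answer: 3,1,5,1; total 10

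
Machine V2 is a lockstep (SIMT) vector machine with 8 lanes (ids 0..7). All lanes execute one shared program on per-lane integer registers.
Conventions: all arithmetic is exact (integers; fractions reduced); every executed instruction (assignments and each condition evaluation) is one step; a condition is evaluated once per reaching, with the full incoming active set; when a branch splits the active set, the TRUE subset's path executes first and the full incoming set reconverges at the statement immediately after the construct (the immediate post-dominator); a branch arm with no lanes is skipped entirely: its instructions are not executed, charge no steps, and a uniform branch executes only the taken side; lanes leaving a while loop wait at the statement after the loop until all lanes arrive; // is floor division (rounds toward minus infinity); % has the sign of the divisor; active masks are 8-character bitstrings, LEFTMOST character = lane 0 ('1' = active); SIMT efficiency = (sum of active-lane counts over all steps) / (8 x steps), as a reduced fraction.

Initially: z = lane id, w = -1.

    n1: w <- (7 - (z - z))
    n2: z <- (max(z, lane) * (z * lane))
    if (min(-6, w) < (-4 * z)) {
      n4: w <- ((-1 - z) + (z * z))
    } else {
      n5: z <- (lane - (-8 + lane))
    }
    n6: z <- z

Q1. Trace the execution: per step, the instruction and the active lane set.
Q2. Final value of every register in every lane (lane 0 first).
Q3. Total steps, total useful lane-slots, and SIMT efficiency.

step 0: w <- (7 - (z - z))           11111111
step 1: z <- (max(z, lane) * (z * lane)) 11111111
step 2: eval (min(-6, w) < (-4 * z)) 11111111
step 3: w <- ((-1 - z) + (z * z))    11000000
step 4: z <- (lane - (-8 + lane))    00111111
step 5: z <- z                       11111111

Answer: 6 steps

z: 0,1,8,8,8,8,8,8
w: -1,-1,7,7,7,7,7,7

steps = 6; useful = 40; efficiency = 40/48 = 5/6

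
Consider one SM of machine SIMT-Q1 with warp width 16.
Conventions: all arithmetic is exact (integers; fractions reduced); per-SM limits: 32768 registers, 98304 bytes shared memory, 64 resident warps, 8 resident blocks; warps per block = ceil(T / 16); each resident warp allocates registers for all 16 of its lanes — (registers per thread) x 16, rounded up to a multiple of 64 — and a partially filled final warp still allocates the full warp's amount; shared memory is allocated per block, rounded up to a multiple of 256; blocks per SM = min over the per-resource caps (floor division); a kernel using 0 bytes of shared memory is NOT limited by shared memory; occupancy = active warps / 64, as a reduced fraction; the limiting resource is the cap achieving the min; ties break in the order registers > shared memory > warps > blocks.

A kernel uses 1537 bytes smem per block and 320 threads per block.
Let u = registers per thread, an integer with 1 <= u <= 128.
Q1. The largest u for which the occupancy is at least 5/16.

Answer: u = 100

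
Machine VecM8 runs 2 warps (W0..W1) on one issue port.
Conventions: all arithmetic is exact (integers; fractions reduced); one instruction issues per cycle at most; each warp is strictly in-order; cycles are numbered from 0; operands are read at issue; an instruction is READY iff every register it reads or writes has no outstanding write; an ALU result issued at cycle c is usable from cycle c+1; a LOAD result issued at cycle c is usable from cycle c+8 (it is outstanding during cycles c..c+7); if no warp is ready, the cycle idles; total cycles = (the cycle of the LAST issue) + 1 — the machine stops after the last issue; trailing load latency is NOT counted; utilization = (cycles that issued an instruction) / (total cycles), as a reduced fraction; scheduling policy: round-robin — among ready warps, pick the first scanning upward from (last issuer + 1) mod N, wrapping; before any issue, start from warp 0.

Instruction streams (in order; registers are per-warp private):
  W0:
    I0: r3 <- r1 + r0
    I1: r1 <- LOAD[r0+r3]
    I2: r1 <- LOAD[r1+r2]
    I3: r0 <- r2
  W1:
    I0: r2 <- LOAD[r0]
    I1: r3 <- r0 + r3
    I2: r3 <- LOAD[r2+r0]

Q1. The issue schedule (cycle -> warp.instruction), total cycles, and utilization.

cycle 0: W0.I0
cycle 1: W1.I0
cycle 2: W0.I1
cycle 3: W1.I1
cycle 4: idle
cycle 5: idle
cycle 6: idle
cycle 7: idle
cycle 8: idle
cycle 9: W1.I2
cycle 10: W0.I2
cycle 11: W0.I3

Answer: 12 cycles, utilization 7/12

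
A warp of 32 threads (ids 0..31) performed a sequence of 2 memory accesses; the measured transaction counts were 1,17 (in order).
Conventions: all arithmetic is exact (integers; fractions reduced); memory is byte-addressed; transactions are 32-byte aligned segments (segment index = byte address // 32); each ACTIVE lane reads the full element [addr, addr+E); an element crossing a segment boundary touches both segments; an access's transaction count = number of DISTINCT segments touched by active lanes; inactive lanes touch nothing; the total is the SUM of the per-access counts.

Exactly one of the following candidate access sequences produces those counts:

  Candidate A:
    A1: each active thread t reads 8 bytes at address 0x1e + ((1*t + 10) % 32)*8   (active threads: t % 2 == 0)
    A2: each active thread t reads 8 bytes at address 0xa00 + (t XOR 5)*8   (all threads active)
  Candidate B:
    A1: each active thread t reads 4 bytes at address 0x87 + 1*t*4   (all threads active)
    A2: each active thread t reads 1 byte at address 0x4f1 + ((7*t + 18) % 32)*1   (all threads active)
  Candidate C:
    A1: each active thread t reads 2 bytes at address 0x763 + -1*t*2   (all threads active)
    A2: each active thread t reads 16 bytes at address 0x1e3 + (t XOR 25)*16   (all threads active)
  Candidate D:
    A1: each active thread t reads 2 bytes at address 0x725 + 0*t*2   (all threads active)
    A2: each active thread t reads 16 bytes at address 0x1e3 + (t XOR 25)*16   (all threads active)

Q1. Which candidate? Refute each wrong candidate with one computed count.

A: A1 gives 9 transactions, not 1
B: A1 gives 5 transactions, not 1
C: A1 gives 3 transactions, not 1
D: all counts match (1,17)

Answer: D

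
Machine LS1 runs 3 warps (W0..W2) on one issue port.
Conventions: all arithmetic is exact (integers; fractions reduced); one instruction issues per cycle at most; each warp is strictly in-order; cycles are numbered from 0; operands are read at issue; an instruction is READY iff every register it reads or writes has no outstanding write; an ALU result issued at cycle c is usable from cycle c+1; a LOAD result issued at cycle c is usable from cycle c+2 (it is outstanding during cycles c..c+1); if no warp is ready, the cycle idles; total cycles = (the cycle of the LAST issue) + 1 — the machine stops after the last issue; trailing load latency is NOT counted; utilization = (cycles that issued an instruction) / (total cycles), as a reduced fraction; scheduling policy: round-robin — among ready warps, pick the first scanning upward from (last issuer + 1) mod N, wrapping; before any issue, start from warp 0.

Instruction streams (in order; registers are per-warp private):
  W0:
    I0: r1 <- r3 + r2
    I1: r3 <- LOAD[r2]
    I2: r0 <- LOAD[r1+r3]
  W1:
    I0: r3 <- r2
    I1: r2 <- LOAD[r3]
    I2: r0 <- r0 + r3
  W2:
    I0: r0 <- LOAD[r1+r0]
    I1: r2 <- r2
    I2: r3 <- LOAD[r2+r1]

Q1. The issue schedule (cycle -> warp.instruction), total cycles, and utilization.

cycle 0: W0.I0
cycle 1: W1.I0
cycle 2: W2.I0
cycle 3: W0.I1
cycle 4: W1.I1
cycle 5: W2.I1
cycle 6: W0.I2
cycle 7: W1.I2
cycle 8: W2.I2

Answer: 9 cycles, utilization 1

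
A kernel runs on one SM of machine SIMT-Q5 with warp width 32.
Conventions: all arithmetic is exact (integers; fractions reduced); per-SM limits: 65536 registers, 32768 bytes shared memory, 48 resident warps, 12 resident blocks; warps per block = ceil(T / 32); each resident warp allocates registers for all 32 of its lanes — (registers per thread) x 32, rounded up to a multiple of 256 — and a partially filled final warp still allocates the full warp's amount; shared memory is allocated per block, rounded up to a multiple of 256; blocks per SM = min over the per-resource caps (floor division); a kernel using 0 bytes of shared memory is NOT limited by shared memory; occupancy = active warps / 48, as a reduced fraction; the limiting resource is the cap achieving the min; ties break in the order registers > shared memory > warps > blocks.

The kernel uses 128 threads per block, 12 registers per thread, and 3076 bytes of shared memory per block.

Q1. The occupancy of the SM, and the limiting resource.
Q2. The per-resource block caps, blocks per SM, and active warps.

Answer: occupancy 3/4, limited by shared memory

registers: 32 blocks
shared memory: 9 blocks
warps: 12 blocks
blocks: 12 blocks

Answer: 9 blocks, 36 active warps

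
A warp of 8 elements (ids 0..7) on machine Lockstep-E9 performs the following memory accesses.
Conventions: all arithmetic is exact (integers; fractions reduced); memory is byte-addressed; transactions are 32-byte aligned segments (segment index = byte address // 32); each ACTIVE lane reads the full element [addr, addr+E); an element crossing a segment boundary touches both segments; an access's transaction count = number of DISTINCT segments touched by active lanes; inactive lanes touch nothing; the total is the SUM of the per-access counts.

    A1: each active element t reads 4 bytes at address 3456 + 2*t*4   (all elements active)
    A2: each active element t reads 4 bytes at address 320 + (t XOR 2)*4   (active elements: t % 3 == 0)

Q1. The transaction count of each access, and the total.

A1: 2 transactions
A2: 1 transaction

Answer: 2,1; total 3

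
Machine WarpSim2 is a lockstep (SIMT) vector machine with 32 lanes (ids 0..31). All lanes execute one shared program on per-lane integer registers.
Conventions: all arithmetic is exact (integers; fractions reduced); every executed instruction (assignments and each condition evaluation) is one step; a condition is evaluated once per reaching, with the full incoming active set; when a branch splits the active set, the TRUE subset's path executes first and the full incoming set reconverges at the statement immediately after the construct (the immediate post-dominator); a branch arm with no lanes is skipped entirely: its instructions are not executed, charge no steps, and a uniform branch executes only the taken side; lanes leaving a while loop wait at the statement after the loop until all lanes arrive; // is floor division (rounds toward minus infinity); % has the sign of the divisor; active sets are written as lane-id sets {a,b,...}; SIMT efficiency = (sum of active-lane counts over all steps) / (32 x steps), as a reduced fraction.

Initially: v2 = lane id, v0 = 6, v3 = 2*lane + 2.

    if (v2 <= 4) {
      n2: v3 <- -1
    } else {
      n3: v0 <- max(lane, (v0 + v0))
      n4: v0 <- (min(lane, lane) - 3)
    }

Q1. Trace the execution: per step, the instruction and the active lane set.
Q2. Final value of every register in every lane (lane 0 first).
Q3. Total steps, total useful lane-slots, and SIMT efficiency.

step 0: eval (v2 <= 4)               {0,1,2,3,4,5,6,7,8,9,10,11,12,13,14,15,16,17,18,19,20,21,22,23,24,25,26,27,28,29,30,31}
step 1: v3 <- -1                     {0,1,2,3,4}
step 2: v0 <- max(lane, (v0 + v0))   {5,6,7,8,9,10,11,12,13,14,15,16,17,18,19,20,21,22,23,24,25,26,27,28,29,30,31}
step 3: v0 <- (min(lane, lane) - 3)  {5,6,7,8,9,10,11,12,13,14,15,16,17,18,19,20,21,22,23,24,25,26,27,28,29,30,31}

Answer: 4 steps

v2: 0,1,2,3,4,5,6,7,8,9,10,11,12,13,14,15,16,17,18,19,20,21,22,23,24,25,26,27,28,29,30,31
v0: 6,6,6,6,6,2,3,4,5,6,7,8,9,10,11,12,13,14,15,16,17,18,19,20,21,22,23,24,25,26,27,28
v3: -1,-1,-1,-1,-1,12,14,16,18,20,22,24,26,28,30,32,34,36,38,40,42,44,46,48,50,52,54,56,58,60,62,64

steps = 4; useful = 91; efficiency = 91/128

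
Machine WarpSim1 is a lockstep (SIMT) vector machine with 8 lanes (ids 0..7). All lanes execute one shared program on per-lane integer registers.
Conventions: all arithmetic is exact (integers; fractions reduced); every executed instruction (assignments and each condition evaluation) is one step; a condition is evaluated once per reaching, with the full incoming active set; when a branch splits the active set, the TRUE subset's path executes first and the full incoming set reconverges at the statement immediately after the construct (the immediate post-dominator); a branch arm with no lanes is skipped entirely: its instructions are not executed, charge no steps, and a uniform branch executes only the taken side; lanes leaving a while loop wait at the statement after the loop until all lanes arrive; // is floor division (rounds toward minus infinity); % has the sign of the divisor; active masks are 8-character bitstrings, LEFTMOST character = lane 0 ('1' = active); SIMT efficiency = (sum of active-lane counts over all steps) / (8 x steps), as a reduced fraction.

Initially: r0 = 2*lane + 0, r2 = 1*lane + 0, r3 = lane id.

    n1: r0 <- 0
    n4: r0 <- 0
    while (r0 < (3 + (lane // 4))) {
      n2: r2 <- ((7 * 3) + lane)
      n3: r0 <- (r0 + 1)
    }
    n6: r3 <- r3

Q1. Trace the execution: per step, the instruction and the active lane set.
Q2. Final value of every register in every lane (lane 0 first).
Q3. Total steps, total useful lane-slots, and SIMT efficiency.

step 0: r0 <- 0                      11111111
step 1: r0 <- 0                      11111111
step 2: eval (r0 < (3 + (lane // 4))) 11111111
step 3: r2 <- ((7 * 3) + lane)       11111111
step 4: r0 <- (r0 + 1)               11111111
step 5: eval (r0 < (3 + (lane // 4))) 11111111
step 6: r2 <- ((7 * 3) + lane)       11111111
step 7: r0 <- (r0 + 1)               11111111
step 8: eval (r0 < (3 + (lane // 4))) 11111111
step 9: r2 <- ((7 * 3) + lane)       11111111
step 10: r0 <- (r0 + 1)               11111111
step 11: eval (r0 < (3 + (lane // 4))) 11111111
step 12: r2 <- ((7 * 3) + lane)       00001111
step 13: r0 <- (r0 + 1)               00001111
step 14: eval (r0 < (3 + (lane // 4))) 00001111
step 15: r3 <- r3                     11111111

Answer: 16 steps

r0: 3,3,3,3,4,4,4,4
r2: 21,22,23,24,25,26,27,28
r3: 0,1,2,3,4,5,6,7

steps = 16; useful = 116; efficiency = 116/128 = 29/32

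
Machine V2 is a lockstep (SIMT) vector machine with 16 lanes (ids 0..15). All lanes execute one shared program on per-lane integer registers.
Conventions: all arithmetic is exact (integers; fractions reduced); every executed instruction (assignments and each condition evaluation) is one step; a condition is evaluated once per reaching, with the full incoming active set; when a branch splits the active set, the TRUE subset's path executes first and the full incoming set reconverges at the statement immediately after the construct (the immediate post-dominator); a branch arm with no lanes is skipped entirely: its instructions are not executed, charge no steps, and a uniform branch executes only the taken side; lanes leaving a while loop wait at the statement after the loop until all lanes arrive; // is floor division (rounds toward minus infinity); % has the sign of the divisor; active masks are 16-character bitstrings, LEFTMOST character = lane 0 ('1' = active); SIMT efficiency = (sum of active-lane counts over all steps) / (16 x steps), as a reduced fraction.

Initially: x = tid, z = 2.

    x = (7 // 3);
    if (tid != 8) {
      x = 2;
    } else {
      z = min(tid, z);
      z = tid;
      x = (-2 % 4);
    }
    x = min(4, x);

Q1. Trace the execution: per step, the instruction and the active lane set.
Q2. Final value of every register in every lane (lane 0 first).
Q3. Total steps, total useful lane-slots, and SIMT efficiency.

step 0: x <- (7 // 3)                1111111111111111
step 1: eval (tid != 8)              1111111111111111
step 2: x <- 2                       1111111101111111
step 3: z <- min(tid, z)             0000000010000000
step 4: z <- tid                     0000000010000000
step 5: x <- (-2 % 4)                0000000010000000
step 6: x <- min(4, x)               1111111111111111

Answer: 7 steps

x: 2,2,2,2,2,2,2,2,2,2,2,2,2,2,2,2
z: 2,2,2,2,2,2,2,2,8,2,2,2,2,2,2,2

steps = 7; useful = 66; efficiency = 66/112 = 33/56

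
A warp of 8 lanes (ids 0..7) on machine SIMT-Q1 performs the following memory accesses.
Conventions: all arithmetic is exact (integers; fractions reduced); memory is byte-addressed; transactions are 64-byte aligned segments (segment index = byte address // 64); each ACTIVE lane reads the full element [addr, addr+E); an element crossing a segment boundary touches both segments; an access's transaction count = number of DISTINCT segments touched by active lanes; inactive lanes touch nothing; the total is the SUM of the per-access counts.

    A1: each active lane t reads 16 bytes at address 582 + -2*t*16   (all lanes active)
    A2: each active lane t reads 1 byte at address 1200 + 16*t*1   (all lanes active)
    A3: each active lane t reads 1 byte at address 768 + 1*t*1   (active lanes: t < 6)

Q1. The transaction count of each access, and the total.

A1: 5 transactions
A2: 3 transactions
A3: 1 transaction

Answer: 5,3,1; total 9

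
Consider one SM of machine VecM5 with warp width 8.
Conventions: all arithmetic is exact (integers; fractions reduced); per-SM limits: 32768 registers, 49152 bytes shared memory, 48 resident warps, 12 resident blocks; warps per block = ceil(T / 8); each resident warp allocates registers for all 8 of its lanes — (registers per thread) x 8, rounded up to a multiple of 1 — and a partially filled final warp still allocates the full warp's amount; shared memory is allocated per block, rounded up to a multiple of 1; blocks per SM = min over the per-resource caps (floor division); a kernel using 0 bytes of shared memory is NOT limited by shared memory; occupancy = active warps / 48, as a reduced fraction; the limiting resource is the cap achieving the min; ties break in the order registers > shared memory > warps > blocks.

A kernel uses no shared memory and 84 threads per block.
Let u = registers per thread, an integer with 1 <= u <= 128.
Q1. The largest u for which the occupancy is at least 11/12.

Answer: u = 93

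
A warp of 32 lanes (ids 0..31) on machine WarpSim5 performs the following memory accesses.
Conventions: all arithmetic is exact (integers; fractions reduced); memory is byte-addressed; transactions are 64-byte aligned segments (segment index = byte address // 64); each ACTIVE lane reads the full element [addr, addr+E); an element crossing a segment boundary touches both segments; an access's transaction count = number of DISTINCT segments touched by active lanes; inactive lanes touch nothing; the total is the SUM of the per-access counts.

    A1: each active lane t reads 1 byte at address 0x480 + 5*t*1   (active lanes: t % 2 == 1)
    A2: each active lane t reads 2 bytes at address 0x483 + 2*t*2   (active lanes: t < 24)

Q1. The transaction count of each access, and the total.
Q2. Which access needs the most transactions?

A1: 3 transactions
A2: 2 transactions

Answer: 3,2; total 5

Answer: A1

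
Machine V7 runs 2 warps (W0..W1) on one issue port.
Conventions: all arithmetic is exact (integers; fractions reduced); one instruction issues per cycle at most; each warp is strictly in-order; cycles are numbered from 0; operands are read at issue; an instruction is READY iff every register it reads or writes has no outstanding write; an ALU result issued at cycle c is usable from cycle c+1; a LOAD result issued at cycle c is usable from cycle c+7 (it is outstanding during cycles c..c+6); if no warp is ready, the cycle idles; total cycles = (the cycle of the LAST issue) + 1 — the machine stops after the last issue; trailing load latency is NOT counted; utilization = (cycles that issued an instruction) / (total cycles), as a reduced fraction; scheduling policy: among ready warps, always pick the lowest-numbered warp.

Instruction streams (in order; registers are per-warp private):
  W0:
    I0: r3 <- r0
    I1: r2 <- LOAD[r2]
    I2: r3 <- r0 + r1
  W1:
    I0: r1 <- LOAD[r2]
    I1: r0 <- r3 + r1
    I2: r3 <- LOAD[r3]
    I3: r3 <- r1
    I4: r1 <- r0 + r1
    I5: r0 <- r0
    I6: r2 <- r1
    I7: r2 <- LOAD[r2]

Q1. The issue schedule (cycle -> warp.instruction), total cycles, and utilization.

cycle 0: W0.I0
cycle 1: W0.I1
cycle 2: W0.I2
cycle 3: W1.I0
cycle 4: idle
cycle 5: idle
cycle 6: idle
cycle 7: idle
cycle 8: idle
cycle 9: idle
cycle 10: W1.I1
cycle 11: W1.I2
cycle 12: idle
cycle 13: idle
cycle 14: idle
cycle 15: idle
cycle 16: idle
cycle 17: idle
cycle 18: W1.I3
cycle 19: W1.I4
cycle 20: W1.I5
cycle 21: W1.I6
cycle 22: W1.I7

Answer: 23 cycles, utilization 11/23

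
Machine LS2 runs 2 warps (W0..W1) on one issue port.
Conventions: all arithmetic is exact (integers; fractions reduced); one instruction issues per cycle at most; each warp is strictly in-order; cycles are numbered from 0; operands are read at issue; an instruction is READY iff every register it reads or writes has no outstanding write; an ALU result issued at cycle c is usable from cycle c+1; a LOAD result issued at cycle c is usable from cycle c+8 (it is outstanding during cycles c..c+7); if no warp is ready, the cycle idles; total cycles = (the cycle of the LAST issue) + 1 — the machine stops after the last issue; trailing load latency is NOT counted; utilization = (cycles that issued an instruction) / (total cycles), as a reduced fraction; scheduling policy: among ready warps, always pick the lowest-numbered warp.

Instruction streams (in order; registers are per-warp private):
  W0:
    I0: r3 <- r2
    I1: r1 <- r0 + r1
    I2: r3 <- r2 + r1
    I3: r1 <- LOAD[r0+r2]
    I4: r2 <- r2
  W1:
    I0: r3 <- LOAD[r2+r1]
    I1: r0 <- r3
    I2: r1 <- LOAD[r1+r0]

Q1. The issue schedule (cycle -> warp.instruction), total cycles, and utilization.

cycle 0: W0.I0
cycle 1: W0.I1
cycle 2: W0.I2
cycle 3: W0.I3
cycle 4: W0.I4
cycle 5: W1.I0
cycle 6: idle
cycle 7: idle
cycle 8: idle
cycle 9: idle
cycle 10: idle
cycle 11: idle
cycle 12: idle
cycle 13: W1.I1
cycle 14: W1.I2

Answer: 15 cycles, utilization 8/15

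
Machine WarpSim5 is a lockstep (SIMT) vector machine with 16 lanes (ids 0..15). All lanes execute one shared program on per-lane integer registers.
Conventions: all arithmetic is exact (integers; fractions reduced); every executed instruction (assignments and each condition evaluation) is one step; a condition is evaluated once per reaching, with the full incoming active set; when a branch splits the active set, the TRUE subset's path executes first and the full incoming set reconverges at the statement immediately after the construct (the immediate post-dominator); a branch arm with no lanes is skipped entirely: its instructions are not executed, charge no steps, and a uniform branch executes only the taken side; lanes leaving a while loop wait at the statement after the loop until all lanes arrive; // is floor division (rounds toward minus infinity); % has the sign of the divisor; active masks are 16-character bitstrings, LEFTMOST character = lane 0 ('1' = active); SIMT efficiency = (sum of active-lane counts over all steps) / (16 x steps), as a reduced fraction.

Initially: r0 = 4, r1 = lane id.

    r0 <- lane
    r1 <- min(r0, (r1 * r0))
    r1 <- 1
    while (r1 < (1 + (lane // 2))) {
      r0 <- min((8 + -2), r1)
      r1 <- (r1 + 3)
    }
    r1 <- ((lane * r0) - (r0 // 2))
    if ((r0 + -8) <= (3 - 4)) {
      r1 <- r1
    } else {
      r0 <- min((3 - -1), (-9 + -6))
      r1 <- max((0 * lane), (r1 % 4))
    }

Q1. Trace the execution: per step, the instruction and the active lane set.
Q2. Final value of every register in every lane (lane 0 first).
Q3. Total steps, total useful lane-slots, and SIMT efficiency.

step 0: r0 <- lane                   1111111111111111
step 1: r1 <- min(r0, (r1 * r0))     1111111111111111
step 2: r1 <- 1                      1111111111111111
step 3: eval (r1 < (1 + (lane // 2))) 1111111111111111
step 4: r0 <- min((8 + -2), r1)      0011111111111111
step 5: r1 <- (r1 + 3)               0011111111111111
step 6: eval (r1 < (1 + (lane // 2))) 0011111111111111
step 7: r0 <- min((8 + -2), r1)      0000000011111111
step 8: r1 <- (r1 + 3)               0000000011111111
step 9: eval (r1 < (1 + (lane // 2))) 0000000011111111
step 10: r0 <- min((8 + -2), r1)      0000000000000011
step 11: r1 <- (r1 + 3)               0000000000000011
step 12: eval (r1 < (1 + (lane // 2))) 0000000000000011
step 13: r1 <- ((lane * r0) - (r0 // 2)) 1111111111111111
step 14: eval ((r0 + -8) <= (3 - 4))  1111111111111111
step 15: r1 <- r1                     1111111111111111

Answer: 16 steps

r0: 0,1,1,1,1,1,1,1,4,4,4,4,4,4,6,6
r1: 0,1,2,3,4,5,6,7,30,34,38,42,46,50,81,87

steps = 16; useful = 184; efficiency = 184/256 = 23/32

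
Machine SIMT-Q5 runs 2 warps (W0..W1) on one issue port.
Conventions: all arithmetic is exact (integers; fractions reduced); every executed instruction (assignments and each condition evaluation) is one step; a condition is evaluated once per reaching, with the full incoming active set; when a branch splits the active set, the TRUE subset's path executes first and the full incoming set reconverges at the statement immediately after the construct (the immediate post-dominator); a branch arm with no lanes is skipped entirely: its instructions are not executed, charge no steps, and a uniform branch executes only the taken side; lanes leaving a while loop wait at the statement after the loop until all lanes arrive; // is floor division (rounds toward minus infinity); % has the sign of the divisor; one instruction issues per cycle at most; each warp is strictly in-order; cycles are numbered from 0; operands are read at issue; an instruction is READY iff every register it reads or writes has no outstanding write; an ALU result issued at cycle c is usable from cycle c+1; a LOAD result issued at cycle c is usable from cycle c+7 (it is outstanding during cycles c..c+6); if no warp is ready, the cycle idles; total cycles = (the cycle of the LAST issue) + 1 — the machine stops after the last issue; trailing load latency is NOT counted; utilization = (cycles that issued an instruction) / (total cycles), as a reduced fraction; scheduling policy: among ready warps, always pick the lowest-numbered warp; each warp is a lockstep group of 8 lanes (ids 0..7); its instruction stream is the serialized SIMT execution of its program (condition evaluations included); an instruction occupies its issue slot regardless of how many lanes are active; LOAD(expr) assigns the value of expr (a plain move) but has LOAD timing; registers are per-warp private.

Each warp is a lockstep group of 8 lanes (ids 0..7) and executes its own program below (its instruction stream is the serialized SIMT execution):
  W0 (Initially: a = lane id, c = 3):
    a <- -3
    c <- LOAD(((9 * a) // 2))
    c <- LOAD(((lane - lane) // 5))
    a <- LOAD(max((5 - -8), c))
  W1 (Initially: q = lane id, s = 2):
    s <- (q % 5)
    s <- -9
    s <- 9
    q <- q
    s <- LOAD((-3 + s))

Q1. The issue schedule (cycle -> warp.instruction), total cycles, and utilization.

cycle 0: W0.I0
cycle 1: W0.I1
cycle 2: W1.I0
cycle 3: W1.I1
cycle 4: W1.I2
cycle 5: W1.I3
cycle 6: W1.I4
cycle 7: idle
cycle 8: W0.I2
cycle 9: idle
cycle 10: idle
cycle 11: idle
cycle 12: idle
cycle 13: idle
cycle 14: idle
cycle 15: W0.I3

Answer: 16 cycles, utilization 9/16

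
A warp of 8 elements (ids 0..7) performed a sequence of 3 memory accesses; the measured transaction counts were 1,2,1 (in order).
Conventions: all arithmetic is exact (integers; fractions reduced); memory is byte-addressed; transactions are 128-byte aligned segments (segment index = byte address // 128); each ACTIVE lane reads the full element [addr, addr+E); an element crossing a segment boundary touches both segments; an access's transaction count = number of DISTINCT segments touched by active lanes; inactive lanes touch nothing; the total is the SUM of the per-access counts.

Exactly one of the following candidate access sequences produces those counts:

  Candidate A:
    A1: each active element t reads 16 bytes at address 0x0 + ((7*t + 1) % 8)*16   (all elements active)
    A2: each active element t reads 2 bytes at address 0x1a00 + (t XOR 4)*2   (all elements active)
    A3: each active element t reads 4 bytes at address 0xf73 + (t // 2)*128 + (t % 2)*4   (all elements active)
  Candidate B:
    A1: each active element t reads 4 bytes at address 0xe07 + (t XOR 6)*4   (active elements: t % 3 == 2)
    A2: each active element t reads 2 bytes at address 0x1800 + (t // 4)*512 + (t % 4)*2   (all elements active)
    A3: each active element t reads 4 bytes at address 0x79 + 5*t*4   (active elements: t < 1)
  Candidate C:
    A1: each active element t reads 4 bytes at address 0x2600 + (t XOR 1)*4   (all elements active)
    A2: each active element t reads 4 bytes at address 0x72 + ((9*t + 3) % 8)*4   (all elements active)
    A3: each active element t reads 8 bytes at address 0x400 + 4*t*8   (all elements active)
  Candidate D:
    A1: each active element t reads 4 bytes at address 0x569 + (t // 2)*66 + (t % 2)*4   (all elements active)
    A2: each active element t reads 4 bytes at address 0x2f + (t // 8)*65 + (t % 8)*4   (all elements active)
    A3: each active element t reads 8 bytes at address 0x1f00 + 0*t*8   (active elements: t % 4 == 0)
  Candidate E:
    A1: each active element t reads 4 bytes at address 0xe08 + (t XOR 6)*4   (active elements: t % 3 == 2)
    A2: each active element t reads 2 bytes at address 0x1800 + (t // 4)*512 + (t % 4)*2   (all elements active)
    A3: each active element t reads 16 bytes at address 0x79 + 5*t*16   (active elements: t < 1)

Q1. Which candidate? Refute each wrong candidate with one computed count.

A: A2 gives 1 transaction, not 2
C: A3 gives 2 transactions, not 1
D: A1 gives 3 transactions, not 1
E: A3 gives 2 transactions, not 1
B: all counts match (1,2,1)

Answer: B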